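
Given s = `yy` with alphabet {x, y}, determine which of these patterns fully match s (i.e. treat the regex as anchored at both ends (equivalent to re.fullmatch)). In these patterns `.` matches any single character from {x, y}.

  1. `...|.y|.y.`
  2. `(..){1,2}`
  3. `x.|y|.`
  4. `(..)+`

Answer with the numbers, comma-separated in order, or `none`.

1, 2, 4

1 → match
2 → match
3 → no match
4 → match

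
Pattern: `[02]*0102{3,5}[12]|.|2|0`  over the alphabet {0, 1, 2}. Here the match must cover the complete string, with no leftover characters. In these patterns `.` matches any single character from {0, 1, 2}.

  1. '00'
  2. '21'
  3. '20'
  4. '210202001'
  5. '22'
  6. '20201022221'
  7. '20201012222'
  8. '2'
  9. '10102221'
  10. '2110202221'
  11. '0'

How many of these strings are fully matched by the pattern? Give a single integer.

3

1 → no match
2 → no match
3 → no match
4 → no match
5 → no match
6 → match
7 → no match
8 → match
9 → no match
10 → no match
11 → match
Total matched: 3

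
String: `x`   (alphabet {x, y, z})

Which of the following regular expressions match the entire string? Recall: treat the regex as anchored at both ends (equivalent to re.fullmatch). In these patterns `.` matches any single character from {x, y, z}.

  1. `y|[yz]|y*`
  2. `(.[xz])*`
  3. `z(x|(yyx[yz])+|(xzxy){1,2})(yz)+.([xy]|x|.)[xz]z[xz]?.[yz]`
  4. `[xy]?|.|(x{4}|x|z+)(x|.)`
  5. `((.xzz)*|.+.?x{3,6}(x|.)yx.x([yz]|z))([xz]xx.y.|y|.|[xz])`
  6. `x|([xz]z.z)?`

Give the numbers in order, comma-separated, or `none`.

1 → no match
2 → no match
3 → no match — must start with `z`
4 → match
5 → match
6 → match

4, 5, 6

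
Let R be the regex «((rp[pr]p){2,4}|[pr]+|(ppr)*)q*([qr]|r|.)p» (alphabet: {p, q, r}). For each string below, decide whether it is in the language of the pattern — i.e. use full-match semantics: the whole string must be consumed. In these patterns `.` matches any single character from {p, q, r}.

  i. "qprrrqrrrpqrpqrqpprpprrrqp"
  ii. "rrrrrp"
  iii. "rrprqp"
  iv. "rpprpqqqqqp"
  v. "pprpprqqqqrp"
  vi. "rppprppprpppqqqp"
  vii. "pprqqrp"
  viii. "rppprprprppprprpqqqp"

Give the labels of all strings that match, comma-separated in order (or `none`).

i → no match
ii → match
iii → match
iv → match
v → match
vi → match
vii → match
viii → match

ii, iii, iv, v, vi, vii, viii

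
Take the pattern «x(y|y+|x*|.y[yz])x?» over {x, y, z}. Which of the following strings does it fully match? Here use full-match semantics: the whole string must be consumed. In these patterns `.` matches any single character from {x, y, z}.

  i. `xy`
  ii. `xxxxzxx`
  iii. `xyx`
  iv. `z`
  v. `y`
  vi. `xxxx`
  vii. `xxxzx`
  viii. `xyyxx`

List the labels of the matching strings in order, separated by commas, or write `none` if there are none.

i → match
ii → no match
iii → match
iv → no match — must start with `x`
v → no match — must start with `x`
vi → match
vii → no match
viii → no match

i, iii, vi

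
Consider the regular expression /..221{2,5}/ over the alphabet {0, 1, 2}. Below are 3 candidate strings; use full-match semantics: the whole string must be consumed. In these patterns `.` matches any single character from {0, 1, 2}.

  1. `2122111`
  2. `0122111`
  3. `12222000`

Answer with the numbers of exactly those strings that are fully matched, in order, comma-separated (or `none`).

1. `2122111` → match
2. `0122111` → match
3. `12222000` → no match — must end with `1`

1, 2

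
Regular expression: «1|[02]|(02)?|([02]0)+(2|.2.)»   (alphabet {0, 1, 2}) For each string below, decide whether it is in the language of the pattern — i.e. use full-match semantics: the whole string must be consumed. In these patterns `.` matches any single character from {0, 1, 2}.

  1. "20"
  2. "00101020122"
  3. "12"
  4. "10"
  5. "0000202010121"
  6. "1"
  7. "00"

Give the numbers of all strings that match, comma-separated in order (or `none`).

1. "20" → no match
2. "00101020122" → no match
3. "12" → no match
4. "10" → no match
5 → no match
6. "1" → match
7. "00" → no match

6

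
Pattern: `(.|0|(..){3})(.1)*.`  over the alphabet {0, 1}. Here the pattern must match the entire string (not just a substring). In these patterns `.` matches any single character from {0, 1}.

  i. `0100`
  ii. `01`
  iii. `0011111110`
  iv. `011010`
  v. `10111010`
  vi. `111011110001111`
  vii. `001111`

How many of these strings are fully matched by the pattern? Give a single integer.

i → no match
ii → match
iii → match
iv → match
v → match
vi → no match
vii → match
Total matched: 5

5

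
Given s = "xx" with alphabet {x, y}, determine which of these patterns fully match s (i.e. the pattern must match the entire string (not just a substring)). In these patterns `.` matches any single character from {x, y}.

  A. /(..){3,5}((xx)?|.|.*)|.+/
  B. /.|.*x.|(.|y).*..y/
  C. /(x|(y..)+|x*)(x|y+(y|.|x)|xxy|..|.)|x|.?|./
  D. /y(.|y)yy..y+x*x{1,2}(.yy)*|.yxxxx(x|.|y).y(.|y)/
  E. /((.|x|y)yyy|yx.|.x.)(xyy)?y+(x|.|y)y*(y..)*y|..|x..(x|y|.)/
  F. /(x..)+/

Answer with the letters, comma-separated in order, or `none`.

A, B, C, E

A → match
B → match
C → match
D → no match
E → match
F → no match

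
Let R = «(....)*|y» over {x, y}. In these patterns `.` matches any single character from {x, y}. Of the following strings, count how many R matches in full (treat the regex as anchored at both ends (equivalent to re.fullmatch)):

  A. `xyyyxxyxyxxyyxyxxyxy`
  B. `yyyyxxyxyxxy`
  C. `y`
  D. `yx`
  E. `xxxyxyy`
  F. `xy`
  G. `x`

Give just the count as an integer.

3

A → match
B. `yyyyxxyxyxxy` → match
C. `y` → match
D. `yx` → no match
E. `xxxyxyy` → no match
F. `xy` → no match
G. `x` → no match
Total matched: 3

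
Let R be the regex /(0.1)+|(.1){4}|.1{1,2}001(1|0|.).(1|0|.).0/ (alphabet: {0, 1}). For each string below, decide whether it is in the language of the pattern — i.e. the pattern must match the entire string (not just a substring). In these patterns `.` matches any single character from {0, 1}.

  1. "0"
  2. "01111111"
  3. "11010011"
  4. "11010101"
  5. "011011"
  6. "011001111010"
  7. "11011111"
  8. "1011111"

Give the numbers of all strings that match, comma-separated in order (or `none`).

1 → no match
2 → match
3 → no match
4 → match
5 → match
6 → no match
7 → match
8 → no match

2, 4, 5, 7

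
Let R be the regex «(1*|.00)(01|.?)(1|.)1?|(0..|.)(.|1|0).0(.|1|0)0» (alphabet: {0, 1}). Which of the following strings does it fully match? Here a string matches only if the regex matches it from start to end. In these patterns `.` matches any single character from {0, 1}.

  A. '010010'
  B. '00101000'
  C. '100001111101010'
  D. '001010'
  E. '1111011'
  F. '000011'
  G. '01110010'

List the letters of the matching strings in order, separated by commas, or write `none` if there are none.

A, B, D, E, F, G

A → match
B → match
C → no match
D → match
E → match
F → match
G → match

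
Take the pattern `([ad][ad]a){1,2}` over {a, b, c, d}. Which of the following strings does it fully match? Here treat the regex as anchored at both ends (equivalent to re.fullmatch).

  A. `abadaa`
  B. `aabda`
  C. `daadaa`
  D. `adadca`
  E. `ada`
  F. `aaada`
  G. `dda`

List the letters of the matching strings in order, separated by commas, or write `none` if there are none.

C, E, G

A. `abadaa` → no match
B. `aabda` → no match
C. `daadaa` → match
D. `adadca` → no match
E. `ada` → match
F. `aaada` → no match
G. `dda` → match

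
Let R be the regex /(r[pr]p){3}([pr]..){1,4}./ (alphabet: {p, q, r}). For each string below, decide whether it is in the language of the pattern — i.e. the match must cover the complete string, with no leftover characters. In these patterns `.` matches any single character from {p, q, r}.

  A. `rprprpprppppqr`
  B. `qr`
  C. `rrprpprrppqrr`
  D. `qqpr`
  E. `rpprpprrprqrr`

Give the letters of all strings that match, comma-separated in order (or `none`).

A → no match
B → no match — must start with `r`
C → match
D → no match — must start with `r`
E → match

C, E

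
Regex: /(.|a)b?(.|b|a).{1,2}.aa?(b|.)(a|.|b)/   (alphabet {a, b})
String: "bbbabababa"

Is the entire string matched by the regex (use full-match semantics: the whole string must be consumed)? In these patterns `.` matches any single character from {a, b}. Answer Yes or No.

No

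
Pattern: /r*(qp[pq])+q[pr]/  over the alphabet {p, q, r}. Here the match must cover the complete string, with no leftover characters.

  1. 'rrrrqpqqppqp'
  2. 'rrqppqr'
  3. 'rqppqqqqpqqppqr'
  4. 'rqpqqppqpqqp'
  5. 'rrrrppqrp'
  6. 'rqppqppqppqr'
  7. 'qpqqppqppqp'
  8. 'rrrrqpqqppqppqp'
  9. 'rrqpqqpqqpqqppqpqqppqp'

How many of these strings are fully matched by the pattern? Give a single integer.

1 → match
2 → match
3 → no match
4 → match
5 → no match
6 → match
7 → match
8 → match
9 → match
Total matched: 7

7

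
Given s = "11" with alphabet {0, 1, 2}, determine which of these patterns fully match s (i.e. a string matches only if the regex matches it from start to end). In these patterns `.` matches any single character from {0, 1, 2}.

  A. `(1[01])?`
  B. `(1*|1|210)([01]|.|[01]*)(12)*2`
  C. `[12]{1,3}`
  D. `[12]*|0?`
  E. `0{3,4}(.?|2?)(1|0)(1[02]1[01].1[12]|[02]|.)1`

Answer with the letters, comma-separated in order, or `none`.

A → match
B → no match — must end with "2"
C → match
D → match
E → no match — must start with "0"

A, C, D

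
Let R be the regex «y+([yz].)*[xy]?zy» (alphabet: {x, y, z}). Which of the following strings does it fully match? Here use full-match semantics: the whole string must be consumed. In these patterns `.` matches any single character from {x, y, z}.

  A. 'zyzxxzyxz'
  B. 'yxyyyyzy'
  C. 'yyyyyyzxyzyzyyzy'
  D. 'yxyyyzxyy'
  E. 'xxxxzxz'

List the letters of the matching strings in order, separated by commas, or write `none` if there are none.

C

A → no match — must start with 'y'
B → no match
C → match
D → no match — must end with 'zy'
E → no match — must start with 'y'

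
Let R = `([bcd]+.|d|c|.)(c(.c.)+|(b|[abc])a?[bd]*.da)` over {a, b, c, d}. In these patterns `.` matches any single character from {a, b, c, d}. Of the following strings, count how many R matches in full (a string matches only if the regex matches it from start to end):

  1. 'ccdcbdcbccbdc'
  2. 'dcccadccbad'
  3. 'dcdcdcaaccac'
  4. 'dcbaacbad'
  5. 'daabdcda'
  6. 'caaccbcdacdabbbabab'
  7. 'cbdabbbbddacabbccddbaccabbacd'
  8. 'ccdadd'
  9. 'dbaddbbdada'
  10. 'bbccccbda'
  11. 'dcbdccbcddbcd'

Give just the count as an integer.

1 → no match
2. 'dcccadccbad' → no match
3. 'dcdcdcaaccac' → no match
4. 'dcbaacbad' → no match
5. 'daabdcda' → match
6 → no match
7 → no match
8. 'ccdadd' → no match
9. 'dbaddbbdada' → match
10. 'bbccccbda' → match
11 → no match
Total matched: 3

3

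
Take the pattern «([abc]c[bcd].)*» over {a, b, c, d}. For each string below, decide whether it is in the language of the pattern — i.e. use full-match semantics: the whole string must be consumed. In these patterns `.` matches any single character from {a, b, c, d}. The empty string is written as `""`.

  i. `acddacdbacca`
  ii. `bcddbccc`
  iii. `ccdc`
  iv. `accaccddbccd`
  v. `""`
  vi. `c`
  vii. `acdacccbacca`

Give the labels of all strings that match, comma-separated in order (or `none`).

i, ii, iii, iv, v, vii

i → match
ii → match
iii → match
iv → match
v → match
vi → no match
vii → match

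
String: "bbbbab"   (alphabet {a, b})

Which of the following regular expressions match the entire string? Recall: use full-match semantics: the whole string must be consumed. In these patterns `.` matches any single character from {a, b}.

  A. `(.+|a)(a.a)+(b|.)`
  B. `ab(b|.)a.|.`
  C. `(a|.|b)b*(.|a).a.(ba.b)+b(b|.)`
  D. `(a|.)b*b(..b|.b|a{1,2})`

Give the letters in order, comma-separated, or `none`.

A → no match
B → no match
C → no match
D → match

D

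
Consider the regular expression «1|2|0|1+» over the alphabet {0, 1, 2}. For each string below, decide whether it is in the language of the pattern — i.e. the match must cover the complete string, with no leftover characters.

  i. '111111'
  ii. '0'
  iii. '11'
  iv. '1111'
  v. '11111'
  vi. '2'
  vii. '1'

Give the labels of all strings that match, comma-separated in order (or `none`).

i, ii, iii, iv, v, vi, vii

i. '111111' → match
ii. '0' → match
iii. '11' → match
iv. '1111' → match
v. '11111' → match
vi. '2' → match
vii. '1' → match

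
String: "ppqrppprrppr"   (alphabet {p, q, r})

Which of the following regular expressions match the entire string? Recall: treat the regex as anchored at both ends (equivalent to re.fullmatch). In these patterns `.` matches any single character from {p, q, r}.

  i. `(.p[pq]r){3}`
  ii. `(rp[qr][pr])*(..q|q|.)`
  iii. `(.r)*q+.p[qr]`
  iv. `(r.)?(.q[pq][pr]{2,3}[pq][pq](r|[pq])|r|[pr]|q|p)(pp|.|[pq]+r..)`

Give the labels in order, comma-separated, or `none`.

i

i → match
ii → no match
iii → no match
iv → no match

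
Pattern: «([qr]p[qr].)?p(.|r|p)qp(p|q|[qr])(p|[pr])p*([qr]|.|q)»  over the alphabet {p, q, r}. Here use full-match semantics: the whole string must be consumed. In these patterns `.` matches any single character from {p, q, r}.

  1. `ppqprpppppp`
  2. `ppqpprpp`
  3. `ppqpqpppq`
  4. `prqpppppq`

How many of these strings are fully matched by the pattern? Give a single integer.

1 → match
2 → match
3 → match
4 → match
Total matched: 4

4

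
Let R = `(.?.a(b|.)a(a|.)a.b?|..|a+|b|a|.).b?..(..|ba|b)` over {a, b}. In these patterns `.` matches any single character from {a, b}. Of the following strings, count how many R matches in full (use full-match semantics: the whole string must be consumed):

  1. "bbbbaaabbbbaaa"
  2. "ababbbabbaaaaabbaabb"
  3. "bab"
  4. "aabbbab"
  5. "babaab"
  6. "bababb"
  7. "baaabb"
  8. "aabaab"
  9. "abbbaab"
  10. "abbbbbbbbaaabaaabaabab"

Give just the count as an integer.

6

1 → no match
2 → no match
3 → no match
4 → match
5 → match
6 → match
7 → match
8 → match
9 → match
10 → no match
Total matched: 6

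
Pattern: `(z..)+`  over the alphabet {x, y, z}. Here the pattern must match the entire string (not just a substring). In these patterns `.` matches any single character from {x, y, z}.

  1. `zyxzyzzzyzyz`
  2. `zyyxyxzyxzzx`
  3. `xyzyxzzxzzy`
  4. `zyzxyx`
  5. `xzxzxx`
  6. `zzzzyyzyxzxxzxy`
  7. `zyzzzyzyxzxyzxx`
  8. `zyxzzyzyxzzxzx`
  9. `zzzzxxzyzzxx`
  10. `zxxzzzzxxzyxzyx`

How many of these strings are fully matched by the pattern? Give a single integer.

1 → match
2 → no match
3 → no match — must start with `z`
4 → no match
5 → no match — must start with `z`
6 → match
7 → match
8 → no match
9 → match
10 → match
Total matched: 5

5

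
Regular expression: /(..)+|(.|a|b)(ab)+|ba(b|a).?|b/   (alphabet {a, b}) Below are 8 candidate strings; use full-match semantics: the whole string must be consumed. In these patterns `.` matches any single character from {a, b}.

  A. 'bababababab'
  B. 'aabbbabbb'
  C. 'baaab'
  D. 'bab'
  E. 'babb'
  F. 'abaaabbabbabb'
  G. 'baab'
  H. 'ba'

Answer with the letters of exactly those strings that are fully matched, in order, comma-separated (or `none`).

A. 'bababababab' → match
B. 'aabbbabbb' → no match
C. 'baaab' → no match
D. 'bab' → match
E. 'babb' → match
F → no match
G. 'baab' → match
H. 'ba' → match

A, D, E, G, H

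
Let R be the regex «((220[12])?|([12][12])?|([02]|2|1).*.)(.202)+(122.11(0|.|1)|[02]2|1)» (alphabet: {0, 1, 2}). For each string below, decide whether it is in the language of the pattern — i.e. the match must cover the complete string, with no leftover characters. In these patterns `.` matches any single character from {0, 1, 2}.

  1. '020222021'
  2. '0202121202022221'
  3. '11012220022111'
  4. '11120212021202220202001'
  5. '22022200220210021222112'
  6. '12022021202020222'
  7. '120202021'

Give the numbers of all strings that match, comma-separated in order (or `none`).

1. '020222021' → match
2 → no match
3 → no match
4 → no match
5 → no match
6 → match
7. '120202021' → match

1, 6, 7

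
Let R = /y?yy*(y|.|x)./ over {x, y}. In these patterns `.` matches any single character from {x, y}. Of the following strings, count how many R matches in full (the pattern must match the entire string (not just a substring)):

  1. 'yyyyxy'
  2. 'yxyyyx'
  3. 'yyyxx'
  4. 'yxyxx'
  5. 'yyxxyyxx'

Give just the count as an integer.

1 → match
2 → no match
3 → match
4 → no match
5 → no match
Total matched: 2

2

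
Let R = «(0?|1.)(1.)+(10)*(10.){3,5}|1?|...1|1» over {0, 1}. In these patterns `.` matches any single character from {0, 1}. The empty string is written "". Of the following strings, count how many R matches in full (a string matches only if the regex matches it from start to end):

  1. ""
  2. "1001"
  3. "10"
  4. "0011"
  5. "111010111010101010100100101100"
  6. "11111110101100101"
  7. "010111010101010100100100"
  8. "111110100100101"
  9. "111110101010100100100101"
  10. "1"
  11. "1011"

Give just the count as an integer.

10

1 → match
2 → match
3 → no match
4 → match
5 → match
6 → match
7 → match
8 → match
9 → match
10 → match
11 → match
Total matched: 10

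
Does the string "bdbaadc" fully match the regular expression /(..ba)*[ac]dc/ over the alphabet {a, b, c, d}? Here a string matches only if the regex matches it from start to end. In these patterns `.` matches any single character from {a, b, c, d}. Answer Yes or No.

Yes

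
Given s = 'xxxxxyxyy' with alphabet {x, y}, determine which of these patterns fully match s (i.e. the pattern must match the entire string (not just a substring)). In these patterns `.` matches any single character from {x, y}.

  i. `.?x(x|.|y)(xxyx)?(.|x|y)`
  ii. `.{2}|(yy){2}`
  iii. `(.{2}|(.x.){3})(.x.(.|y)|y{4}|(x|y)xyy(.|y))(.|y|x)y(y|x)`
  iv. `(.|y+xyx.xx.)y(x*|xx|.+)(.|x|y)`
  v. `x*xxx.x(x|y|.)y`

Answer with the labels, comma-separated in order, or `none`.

i → no match
ii → no match
iii → match
iv → no match
v → match

iii, v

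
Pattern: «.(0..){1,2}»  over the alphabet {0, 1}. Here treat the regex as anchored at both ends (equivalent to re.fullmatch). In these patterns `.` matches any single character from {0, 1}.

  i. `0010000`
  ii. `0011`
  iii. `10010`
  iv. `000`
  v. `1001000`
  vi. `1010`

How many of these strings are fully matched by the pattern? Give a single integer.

i → match
ii → match
iii → no match
iv → no match
v → match
vi → match
Total matched: 4

4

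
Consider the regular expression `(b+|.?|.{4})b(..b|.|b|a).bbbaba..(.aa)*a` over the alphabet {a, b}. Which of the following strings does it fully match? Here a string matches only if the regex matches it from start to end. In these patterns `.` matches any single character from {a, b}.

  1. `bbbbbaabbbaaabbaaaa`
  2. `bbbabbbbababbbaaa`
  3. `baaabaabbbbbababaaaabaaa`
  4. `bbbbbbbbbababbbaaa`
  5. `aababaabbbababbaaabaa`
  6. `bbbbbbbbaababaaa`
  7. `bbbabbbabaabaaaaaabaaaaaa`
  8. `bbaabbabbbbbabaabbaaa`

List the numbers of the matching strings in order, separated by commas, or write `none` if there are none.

1 → no match
2 → match
3 → match
4 → match
5 → no match
6 → no match
7 → match
8 → match

2, 3, 4, 7, 8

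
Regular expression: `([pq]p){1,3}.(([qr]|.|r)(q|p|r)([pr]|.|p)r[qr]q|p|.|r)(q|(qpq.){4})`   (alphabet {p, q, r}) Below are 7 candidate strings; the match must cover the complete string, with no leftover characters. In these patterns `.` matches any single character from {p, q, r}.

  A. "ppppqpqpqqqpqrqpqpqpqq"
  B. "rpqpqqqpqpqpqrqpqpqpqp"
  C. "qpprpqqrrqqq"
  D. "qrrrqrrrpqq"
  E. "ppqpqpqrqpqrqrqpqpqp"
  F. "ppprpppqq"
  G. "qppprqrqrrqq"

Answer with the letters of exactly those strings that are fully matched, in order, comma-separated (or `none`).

A, G

A → match
B → no match
C → no match
D → no match
E → no match
F → no match
G → match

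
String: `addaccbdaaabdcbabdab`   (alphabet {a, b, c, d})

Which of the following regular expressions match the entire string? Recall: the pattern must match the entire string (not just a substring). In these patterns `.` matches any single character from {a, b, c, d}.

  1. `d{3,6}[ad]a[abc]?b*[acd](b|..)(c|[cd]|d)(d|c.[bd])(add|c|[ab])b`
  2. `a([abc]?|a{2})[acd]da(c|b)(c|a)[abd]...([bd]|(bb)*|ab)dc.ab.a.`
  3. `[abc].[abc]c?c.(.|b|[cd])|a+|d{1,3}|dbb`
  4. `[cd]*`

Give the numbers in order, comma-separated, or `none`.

1 → no match — must start with `d`
2 → match
3 → no match
4 → no match

2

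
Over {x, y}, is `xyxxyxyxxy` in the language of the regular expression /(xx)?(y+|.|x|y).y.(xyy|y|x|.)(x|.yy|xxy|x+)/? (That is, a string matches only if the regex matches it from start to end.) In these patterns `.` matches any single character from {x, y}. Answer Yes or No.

No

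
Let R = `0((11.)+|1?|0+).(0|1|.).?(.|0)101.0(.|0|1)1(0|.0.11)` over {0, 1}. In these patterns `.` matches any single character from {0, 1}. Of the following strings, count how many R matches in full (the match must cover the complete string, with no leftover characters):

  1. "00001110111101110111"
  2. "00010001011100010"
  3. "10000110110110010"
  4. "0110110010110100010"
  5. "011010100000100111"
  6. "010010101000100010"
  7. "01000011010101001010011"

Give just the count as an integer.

1

1 → no match
2 → no match
3 → no match — must start with "0"
4 → match
5 → no match
6 → no match
7 → no match
Total matched: 1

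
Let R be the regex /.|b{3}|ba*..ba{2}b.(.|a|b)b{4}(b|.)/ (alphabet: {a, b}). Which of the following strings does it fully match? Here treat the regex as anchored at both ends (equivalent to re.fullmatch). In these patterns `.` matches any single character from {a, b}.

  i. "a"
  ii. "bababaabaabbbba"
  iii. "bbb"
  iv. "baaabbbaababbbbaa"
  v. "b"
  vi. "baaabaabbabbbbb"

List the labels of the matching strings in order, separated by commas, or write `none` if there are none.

i, ii, iii, v, vi

i → match
ii → match
iii → match
iv → no match
v → match
vi → match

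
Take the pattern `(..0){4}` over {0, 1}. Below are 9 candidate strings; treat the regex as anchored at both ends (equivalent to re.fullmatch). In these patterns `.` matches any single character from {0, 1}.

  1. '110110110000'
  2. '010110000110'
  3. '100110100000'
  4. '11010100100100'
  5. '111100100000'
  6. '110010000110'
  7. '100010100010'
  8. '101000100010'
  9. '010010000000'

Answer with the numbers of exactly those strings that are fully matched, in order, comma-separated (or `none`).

1 → match
2 → match
3 → match
4 → no match
5 → no match
6 → match
7 → match
8 → no match
9 → match

1, 2, 3, 6, 7, 9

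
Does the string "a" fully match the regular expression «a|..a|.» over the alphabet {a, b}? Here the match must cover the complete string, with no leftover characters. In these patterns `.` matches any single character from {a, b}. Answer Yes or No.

Yes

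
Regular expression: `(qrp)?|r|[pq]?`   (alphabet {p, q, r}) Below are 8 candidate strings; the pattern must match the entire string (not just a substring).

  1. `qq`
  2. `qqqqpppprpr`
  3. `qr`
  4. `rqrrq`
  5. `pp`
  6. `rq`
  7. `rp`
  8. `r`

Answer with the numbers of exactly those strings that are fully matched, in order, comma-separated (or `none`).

8

1 → no match
2 → no match
3 → no match
4 → no match
5 → no match
6 → no match
7 → no match
8 → match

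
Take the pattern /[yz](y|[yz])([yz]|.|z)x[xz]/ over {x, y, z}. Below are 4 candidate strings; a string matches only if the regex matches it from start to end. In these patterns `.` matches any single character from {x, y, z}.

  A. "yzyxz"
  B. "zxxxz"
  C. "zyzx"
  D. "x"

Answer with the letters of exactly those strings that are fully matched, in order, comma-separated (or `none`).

A

A → match
B → no match
C → no match
D → no match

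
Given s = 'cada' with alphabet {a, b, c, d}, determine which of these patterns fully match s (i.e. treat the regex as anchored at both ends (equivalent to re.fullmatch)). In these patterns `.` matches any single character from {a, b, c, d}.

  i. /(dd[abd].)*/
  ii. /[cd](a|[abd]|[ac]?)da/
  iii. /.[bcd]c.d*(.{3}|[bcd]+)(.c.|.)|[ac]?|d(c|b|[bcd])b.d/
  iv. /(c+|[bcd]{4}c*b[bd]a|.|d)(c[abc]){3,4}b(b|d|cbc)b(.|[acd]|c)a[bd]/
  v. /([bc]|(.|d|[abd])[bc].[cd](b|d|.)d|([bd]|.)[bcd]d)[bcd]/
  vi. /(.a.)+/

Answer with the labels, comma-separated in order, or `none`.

ii

i → no match
ii → match
iii → no match
iv → no match
v → no match
vi → no match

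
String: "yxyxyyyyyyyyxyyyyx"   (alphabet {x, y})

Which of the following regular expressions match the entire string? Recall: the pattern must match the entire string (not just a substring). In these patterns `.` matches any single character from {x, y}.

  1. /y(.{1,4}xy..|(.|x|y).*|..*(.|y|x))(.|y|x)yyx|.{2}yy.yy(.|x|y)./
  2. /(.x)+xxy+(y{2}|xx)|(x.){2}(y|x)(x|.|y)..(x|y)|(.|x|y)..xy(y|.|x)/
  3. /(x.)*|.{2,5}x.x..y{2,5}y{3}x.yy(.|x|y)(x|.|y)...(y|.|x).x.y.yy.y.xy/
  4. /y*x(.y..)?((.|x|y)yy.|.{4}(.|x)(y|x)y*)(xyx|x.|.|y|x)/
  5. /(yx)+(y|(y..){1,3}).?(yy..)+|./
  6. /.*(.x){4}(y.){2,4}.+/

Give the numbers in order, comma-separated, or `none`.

1, 5

1 → match
2 → no match
3 → no match
4 → no match
5 → match
6 → no match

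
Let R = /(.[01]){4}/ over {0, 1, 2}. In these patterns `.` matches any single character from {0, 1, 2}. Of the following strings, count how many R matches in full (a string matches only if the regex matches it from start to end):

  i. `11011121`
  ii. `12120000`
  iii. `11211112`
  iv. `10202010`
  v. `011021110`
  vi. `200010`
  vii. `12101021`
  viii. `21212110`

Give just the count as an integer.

i. `11011121` → match
ii. `12120000` → no match
iii. `11211112` → no match
iv. `10202010` → match
v. `011021110` → no match
vi. `200010` → no match
vii. `12101021` → no match
viii. `21212110` → match
Total matched: 3

3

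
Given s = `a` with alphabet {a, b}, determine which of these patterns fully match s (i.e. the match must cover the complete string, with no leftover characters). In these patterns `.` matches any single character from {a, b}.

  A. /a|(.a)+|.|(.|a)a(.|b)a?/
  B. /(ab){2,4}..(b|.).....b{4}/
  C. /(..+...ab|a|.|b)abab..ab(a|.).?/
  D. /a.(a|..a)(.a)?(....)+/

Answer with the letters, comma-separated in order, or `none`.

A

A → match
B → no match — must start with `ab`
C → no match
D → no match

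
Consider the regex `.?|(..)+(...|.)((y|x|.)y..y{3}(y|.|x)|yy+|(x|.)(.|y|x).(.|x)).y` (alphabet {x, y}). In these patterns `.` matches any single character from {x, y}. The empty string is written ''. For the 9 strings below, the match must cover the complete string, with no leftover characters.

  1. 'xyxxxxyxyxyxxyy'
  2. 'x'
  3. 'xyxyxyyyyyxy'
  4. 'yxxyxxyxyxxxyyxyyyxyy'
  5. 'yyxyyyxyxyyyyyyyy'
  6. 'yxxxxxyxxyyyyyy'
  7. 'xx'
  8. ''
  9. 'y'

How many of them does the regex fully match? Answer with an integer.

1 → match
2 → match
3 → match
4 → match
5 → match
6 → match
7 → no match
8 → match
9 → match
Total matched: 8

8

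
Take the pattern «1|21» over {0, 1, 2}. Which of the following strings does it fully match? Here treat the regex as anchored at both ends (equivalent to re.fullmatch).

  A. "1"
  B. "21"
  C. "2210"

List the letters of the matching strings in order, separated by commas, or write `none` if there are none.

A, B

A. "1" → match
B. "21" → match
C. "2210" → no match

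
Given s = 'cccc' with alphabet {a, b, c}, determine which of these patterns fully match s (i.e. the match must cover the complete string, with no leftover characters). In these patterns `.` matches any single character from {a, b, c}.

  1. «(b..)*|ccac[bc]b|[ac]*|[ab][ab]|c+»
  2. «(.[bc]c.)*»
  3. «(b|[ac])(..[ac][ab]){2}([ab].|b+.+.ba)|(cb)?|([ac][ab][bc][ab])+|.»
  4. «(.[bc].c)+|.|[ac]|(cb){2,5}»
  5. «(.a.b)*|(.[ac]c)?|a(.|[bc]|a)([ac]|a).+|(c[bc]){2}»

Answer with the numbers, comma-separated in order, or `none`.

1, 2, 4, 5

1 → match
2 → match
3 → no match
4 → match
5 → match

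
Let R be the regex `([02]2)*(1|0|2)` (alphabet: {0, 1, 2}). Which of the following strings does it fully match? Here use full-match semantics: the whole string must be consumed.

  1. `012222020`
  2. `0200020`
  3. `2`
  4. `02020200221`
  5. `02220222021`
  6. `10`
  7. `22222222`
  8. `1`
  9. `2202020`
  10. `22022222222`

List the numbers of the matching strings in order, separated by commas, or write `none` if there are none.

1 → no match
2 → no match
3 → match
4 → no match
5 → match
6 → no match
7 → no match
8 → match
9 → match
10 → match

3, 5, 8, 9, 10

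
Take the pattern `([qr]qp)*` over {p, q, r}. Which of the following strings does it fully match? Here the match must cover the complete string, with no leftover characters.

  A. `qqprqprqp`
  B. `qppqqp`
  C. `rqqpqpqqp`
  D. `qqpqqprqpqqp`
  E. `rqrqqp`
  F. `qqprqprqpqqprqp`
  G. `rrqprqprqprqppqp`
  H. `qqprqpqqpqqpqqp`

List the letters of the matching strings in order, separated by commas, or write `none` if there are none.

A → match
B → no match
C → no match
D → match
E → no match
F → match
G → no match
H → match

A, D, F, H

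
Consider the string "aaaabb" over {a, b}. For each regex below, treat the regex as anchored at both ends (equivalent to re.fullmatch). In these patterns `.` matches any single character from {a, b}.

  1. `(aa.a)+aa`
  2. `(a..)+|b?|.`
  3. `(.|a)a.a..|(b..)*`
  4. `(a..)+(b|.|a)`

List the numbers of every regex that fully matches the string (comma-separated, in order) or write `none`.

2, 3

1 → no match — must end with "aaa"
2 → match
3 → match
4 → no match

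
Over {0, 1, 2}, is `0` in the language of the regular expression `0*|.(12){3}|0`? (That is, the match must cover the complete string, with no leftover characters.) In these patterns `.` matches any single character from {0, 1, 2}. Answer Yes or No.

Yes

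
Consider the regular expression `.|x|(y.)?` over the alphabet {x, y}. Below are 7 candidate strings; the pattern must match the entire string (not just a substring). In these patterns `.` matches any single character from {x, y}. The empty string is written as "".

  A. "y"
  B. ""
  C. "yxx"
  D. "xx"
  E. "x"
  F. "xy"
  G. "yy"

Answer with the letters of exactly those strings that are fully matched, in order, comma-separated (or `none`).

A. "y" → match
B. "" → match
C. "yxx" → no match
D. "xx" → no match
E. "x" → match
F. "xy" → no match
G. "yy" → match

A, B, E, G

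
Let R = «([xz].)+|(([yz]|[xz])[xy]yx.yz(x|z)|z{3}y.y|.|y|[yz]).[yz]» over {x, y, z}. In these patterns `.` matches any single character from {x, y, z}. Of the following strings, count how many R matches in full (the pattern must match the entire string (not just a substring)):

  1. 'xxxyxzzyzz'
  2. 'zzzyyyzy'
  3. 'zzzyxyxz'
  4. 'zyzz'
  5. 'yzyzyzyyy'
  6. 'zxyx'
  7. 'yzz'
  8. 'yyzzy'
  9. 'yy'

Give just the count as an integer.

1. 'xxxyxzzyzz' → match
2. 'zzzyyyzy' → match
3. 'zzzyxyxz' → match
4. 'zyzz' → match
5. 'yzyzyzyyy' → no match
6. 'zxyx' → no match
7. 'yzz' → match
8. 'yyzzy' → no match
9. 'yy' → no match
Total matched: 5

5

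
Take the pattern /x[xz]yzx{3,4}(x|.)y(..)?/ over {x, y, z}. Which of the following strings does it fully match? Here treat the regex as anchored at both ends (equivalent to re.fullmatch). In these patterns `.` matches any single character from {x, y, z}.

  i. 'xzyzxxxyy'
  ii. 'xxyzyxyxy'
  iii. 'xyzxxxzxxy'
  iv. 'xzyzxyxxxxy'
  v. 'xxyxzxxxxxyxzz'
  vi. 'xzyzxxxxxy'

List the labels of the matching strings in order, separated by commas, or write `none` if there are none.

i, vi

i. 'xzyzxxxyy' → match
ii. 'xxyzyxyxy' → no match
iii. 'xyzxxxzxxy' → no match
iv. 'xzyzxyxxxxy' → no match
v → no match
vi. 'xzyzxxxxxy' → match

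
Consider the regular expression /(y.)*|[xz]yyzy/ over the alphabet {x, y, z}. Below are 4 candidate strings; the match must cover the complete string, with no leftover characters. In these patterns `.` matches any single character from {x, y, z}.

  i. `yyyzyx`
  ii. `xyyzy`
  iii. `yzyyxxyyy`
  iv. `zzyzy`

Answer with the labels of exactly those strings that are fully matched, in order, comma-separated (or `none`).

i → match
ii → match
iii → no match
iv → no match

i, ii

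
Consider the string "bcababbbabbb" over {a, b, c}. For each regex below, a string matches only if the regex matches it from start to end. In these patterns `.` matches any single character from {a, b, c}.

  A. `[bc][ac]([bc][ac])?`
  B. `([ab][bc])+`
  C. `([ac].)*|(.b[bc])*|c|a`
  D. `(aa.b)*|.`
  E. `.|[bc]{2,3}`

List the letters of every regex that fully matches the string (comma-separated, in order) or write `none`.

B

A → no match
B → match
C → no match
D → no match
E → no match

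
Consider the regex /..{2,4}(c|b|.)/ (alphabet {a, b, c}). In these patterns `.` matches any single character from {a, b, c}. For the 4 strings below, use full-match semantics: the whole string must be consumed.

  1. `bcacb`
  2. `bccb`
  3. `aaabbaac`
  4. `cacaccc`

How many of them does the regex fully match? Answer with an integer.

1 → match
2 → match
3 → no match
4 → no match
Total matched: 2

2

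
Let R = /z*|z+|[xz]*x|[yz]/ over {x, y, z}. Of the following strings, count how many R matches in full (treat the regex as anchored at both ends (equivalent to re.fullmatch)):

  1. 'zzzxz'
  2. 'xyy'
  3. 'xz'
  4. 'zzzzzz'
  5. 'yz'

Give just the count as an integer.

1 → no match
2 → no match
3 → no match
4 → match
5 → no match
Total matched: 1

1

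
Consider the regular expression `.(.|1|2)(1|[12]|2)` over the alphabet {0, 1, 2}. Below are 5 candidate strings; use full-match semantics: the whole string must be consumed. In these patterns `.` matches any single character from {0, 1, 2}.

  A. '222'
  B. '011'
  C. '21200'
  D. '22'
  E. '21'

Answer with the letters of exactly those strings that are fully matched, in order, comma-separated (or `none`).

A, B

A. '222' → match
B. '011' → match
C. '21200' → no match
D. '22' → no match
E. '21' → no match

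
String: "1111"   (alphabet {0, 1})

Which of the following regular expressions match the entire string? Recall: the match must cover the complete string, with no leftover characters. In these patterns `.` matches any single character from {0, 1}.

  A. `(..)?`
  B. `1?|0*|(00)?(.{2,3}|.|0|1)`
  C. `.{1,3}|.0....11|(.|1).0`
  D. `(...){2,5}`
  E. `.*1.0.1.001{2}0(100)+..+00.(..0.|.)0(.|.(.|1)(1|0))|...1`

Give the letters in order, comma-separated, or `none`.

E

A → no match
B → no match
C → no match
D → no match
E → match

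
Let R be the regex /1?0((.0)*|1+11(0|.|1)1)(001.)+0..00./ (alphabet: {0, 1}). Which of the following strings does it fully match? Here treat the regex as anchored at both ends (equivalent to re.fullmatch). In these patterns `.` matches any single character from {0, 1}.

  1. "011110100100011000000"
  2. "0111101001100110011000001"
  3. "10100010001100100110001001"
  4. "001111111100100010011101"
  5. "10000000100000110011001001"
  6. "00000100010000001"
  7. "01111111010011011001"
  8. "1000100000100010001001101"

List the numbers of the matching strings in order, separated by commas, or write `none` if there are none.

1, 2, 5, 6, 7

1 → match
2 → match
3 → no match
4 → no match
5 → match
6 → match
7 → match
8 → no match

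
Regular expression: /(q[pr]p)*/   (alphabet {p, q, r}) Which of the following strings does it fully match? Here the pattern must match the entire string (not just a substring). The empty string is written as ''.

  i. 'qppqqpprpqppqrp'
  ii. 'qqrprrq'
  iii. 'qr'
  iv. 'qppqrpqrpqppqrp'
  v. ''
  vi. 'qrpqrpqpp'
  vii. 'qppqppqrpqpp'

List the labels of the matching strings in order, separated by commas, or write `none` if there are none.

iv, v, vi, vii

i → no match
ii → no match
iii → no match
iv → match
v → match
vi → match
vii → match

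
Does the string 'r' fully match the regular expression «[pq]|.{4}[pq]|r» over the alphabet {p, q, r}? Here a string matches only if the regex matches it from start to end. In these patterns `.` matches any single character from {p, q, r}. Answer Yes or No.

Yes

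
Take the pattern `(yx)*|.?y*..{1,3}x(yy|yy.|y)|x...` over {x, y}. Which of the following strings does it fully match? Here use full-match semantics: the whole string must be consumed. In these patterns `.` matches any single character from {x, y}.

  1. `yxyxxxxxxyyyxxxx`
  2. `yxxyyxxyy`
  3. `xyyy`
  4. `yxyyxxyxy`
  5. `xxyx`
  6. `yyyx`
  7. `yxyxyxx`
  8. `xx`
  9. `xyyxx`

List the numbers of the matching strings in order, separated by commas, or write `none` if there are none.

1 → no match
2 → no match
3 → match
4 → no match
5 → match
6 → no match
7 → no match
8 → no match
9 → no match

3, 5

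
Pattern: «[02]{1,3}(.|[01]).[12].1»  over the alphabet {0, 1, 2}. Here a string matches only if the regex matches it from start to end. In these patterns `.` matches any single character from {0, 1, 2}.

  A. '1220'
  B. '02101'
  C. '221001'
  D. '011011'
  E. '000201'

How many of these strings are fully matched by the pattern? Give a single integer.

A → no match — must end with '1'
B → no match
C → no match
D → no match
E → match
Total matched: 1

1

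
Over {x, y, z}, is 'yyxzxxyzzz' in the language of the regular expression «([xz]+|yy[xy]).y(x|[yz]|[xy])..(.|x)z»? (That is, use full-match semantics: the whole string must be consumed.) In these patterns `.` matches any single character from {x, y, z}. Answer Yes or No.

No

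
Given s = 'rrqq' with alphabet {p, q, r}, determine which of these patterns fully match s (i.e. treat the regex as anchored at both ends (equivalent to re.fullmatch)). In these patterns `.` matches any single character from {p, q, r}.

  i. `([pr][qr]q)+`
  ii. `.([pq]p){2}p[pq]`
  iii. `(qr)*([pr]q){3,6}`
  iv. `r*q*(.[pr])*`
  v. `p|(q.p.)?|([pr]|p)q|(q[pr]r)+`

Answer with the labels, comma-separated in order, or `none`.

i → no match
ii → no match
iii → no match
iv → match
v → no match

iv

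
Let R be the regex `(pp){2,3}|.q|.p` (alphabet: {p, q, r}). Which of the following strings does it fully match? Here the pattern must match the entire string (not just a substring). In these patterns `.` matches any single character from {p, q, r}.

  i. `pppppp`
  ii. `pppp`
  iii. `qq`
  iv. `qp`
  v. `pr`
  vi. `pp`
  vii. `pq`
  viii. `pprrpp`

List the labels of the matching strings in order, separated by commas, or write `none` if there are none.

i, ii, iii, iv, vi, vii

i → match
ii → match
iii → match
iv → match
v → no match
vi → match
vii → match
viii → no match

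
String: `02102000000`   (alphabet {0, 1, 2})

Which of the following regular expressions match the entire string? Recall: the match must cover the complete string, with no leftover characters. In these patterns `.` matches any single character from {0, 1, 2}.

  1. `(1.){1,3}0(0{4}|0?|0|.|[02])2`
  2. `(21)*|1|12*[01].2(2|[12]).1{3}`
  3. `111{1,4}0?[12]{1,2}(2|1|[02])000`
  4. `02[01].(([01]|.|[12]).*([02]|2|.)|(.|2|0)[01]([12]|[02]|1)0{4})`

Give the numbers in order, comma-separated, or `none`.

4

1 → no match — must start with `1`
2 → no match
3 → no match — must start with `111`
4 → match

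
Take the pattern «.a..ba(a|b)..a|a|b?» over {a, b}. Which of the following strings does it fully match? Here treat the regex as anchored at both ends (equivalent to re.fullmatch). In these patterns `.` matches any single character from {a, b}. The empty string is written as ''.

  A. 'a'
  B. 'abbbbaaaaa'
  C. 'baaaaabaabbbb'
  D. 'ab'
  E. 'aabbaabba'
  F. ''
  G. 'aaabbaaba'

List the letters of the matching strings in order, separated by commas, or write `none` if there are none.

A → match
B → no match
C → no match
D → no match
E → no match
F → match
G → no match

A, F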